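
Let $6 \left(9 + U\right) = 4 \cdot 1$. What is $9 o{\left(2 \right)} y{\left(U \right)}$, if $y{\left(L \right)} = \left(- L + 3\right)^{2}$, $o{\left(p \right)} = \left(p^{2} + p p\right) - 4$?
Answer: $4624$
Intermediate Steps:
$o{\left(p \right)} = -4 + 2 p^{2}$ ($o{\left(p \right)} = \left(p^{2} + p^{2}\right) - 4 = 2 p^{2} - 4 = -4 + 2 p^{2}$)
$U = - \frac{25}{3}$ ($U = -9 + \frac{4 \cdot 1}{6} = -9 + \frac{1}{6} \cdot 4 = -9 + \frac{2}{3} = - \frac{25}{3} \approx -8.3333$)
$y{\left(L \right)} = \left(3 - L\right)^{2}$
$9 o{\left(2 \right)} y{\left(U \right)} = 9 \left(-4 + 2 \cdot 2^{2}\right) \left(-3 - \frac{25}{3}\right)^{2} = 9 \left(-4 + 2 \cdot 4\right) \left(- \frac{34}{3}\right)^{2} = 9 \left(-4 + 8\right) \frac{1156}{9} = 9 \cdot 4 \cdot \frac{1156}{9} = 36 \cdot \frac{1156}{9} = 4624$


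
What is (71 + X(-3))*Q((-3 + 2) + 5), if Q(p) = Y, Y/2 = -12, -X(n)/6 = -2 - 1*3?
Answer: -2424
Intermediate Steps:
X(n) = 30 (X(n) = -6*(-2 - 1*3) = -6*(-2 - 3) = -6*(-5) = 30)
Y = -24 (Y = 2*(-12) = -24)
Q(p) = -24
(71 + X(-3))*Q((-3 + 2) + 5) = (71 + 30)*(-24) = 101*(-24) = -2424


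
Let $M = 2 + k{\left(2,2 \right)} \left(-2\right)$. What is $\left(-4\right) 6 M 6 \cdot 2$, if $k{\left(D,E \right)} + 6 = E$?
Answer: $-2880$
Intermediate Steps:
$k{\left(D,E \right)} = -6 + E$
$M = 10$ ($M = 2 + \left(-6 + 2\right) \left(-2\right) = 2 - -8 = 2 + 8 = 10$)
$\left(-4\right) 6 M 6 \cdot 2 = \left(-4\right) 6 \cdot 10 \cdot 6 \cdot 2 = \left(-24\right) 10 \cdot 12 = \left(-240\right) 12 = -2880$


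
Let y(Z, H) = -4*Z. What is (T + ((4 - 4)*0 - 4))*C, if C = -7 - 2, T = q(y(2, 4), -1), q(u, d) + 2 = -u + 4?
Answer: -54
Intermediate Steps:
q(u, d) = 2 - u (q(u, d) = -2 + (-u + 4) = -2 + (4 - u) = 2 - u)
T = 10 (T = 2 - (-4)*2 = 2 - 1*(-8) = 2 + 8 = 10)
C = -9
(T + ((4 - 4)*0 - 4))*C = (10 + ((4 - 4)*0 - 4))*(-9) = (10 + (0*0 - 4))*(-9) = (10 + (0 - 4))*(-9) = (10 - 4)*(-9) = 6*(-9) = -54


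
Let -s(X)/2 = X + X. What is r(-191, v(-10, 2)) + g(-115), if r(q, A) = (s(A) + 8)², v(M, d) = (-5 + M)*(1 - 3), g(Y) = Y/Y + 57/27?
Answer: 112924/9 ≈ 12547.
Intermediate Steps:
g(Y) = 28/9 (g(Y) = 1 + 57*(1/27) = 1 + 19/9 = 28/9)
v(M, d) = 10 - 2*M (v(M, d) = (-5 + M)*(-2) = 10 - 2*M)
s(X) = -4*X (s(X) = -2*(X + X) = -4*X)
r(q, A) = (8 - 4*A)² (r(q, A) = (-4*A + 8)² = (8 - 4*A)²)
r(-191, v(-10, 2)) + g(-115) = 16*(-2 + (10 - 2*(-10)))² + 28/9 = 16*(-2 + (10 + 20))² + 28/9 = 16*(-2 + 30)² + 28/9 = 16*28² + 28/9 = 16*784 + 28/9 = 12544 + 28/9 = 112924/9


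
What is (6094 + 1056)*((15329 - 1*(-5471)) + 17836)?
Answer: 276247400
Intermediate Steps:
(6094 + 1056)*((15329 - 1*(-5471)) + 17836) = 7150*((15329 + 5471) + 17836) = 7150*(20800 + 17836) = 7150*38636 = 276247400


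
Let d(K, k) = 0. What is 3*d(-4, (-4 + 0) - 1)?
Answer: 0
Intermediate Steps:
3*d(-4, (-4 + 0) - 1) = 3*0 = 0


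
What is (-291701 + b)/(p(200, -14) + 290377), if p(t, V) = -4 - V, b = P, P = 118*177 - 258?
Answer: -271073/290387 ≈ -0.93349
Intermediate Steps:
P = 20628 (P = 20886 - 258 = 20628)
b = 20628
(-291701 + b)/(p(200, -14) + 290377) = (-291701 + 20628)/((-4 - 1*(-14)) + 290377) = -271073/((-4 + 14) + 290377) = -271073/(10 + 290377) = -271073/290387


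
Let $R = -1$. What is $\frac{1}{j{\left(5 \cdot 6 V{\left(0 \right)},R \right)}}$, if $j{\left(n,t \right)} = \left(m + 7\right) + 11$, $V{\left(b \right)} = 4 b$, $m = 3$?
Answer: $\frac{1}{21} \approx 0.047619$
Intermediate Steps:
$j{\left(n,t \right)} = 21$ ($j{\left(n,t \right)} = \left(3 + 7\right) + 11 = 10 + 11 = 21$)
$\frac{1}{j{\left(5 \cdot 6 V{\left(0 \right)},R \right)}} = \frac{1}{21}$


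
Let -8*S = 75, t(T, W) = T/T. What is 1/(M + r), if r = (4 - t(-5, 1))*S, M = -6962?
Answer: -8/55921 ≈ -0.00014306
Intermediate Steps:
t(T, W) = 1
S = -75/8 (S = -⅛*75 = -75/8 ≈ -9.3750)
r = -225/8 (r = (4 - 1*1)*(-75/8) = (4 - 1)*(-75/8) = 3*(-75/8) = -225/8 ≈ -28.125)
1/(M + r) = 1/(-6962 - 225/8) = 1/(-55921/8) = -8/55921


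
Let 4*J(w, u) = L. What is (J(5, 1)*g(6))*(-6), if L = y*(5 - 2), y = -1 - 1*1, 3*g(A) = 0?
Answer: 0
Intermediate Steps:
g(A) = 0 (g(A) = (1/3)*0 = 0)
y = -2 (y = -1 - 1 = -2)
L = -6 (L = -2*(5 - 2) = -2*3 = -6)
J(w, u) = -3/2 (J(w, u) = (1/4)*(-6) = -3/2)
(J(5, 1)*g(6))*(-6) = -3/2*0*(-6) = 0*(-6) = 0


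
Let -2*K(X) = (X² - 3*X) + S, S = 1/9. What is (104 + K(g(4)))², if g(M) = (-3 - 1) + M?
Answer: 3500641/324 ≈ 10804.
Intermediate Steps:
S = ⅑ ≈ 0.11111
g(M) = -4 + M
K(X) = -1/18 - X²/2 + 3*X/2 (K(X) = -((X² - 3*X) + ⅑)/2 = -(⅑ + X² - 3*X)/2 = -1/18 - X²/2 + 3*X/2)
(104 + K(g(4)))² = (104 + (-1/18 - (-4 + 4)²/2 + 3*(-4 + 4)/2))² = (104 + (-1/18 - ½*0² + (3/2)*0))² = (104 + (-1/18 - ½*0 + 0))² = (104 + (-1/18 + 0 + 0))² = (104 - 1/18)² = (1871/18)² = 3500641/324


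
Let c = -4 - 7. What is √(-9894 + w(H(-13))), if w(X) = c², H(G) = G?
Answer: I*√9773 ≈ 98.859*I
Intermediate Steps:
c = -11
w(X) = 121 (w(X) = (-11)² = 121)
√(-9894 + w(H(-13))) = √(-9894 + 121) = √(-9773) = I*√9773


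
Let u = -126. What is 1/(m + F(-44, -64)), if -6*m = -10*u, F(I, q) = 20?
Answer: -1/190 ≈ -0.0052632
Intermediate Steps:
m = -210 (m = -(-5)*(-126)/3 = -⅙*1260 = -210)
1/(m + F(-44, -64)) = 1/(-210 + 20) = 1/(-190) = -1/190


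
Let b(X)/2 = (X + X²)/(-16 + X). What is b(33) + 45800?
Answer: 45932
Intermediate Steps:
b(X) = 2*(X + X²)/(-16 + X) (b(X) = 2*((X + X²)/(-16 + X)) = 2*(X + X²)/(-16 + X))
b(33) + 45800 = 2*33*(1 + 33)/(-16 + 33) + 45800 = 2*33*34/17 + 45800 = 2*33*(1/17)*34 + 45800 = 132 + 45800 = 45932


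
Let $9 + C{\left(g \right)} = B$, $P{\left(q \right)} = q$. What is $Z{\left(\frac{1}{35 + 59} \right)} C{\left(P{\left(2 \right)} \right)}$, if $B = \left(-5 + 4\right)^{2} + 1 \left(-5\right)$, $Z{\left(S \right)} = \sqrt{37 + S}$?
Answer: $- \frac{91 \sqrt{6674}}{94} \approx -79.087$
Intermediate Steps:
$B = -4$ ($B = \left(-1\right)^{2} - 5 = 1 - 5 = -4$)
$C{\left(g \right)} = -13$ ($C{\left(g \right)} = -9 - 4 = -13$)
$Z{\left(\frac{1}{35 + 59} \right)} C{\left(P{\left(2 \right)} \right)} = \sqrt{37 + \frac{1}{35 + 59}} \left(-13\right) = \sqrt{37 + \frac{1}{94}} \left(-13\right) = \sqrt{\frac{3479}{94}} \left(-13\right) = \frac{7 \sqrt{6674}}{94} \left(-13\right) = - \frac{91 \sqrt{6674}}{94}$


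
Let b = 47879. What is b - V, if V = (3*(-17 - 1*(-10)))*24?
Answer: 48383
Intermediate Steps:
V = -504 (V = (3*(-17 + 10))*24 = (3*(-7))*24 = -21*24 = -504)
b - V = 47879 - 1*(-504) = 47879 + 504 = 48383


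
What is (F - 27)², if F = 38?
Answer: 121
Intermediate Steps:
(F - 27)² = (38 - 27)² = 11² = 121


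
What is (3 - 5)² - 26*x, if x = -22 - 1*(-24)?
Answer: -48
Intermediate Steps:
x = 2 (x = -22 + 24 = 2)
(3 - 5)² - 26*x = (3 - 5)² - 26*2 = (-2)² - 52 = 4 - 52 = -48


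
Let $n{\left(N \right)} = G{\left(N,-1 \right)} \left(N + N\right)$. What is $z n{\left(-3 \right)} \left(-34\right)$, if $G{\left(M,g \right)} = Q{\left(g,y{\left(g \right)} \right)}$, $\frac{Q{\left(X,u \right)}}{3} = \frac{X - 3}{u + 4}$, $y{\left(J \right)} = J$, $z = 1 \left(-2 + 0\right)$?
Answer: $1632$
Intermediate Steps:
$z = -2$ ($z = 1 \left(-2\right) = -2$)
$Q{\left(X,u \right)} = \frac{3 \left(-3 + X\right)}{4 + u}$ ($Q{\left(X,u \right)} = 3 \frac{X - 3}{u + 4} = 3 \frac{-3 + X}{4 + u} = \frac{3 \left(-3 + X\right)}{4 + u}$)
$G{\left(M,g \right)} = \frac{3 \left(-3 + g\right)}{4 + g}$
$n{\left(N \right)} = - 8 N$ ($n{\left(N \right)} = \frac{3 \left(-3 - 1\right)}{4 - 1} \left(N + N\right) = 3 \cdot \frac{1}{3} \left(-4\right) 2 N = - 4 \cdot 2 N = - 8 N$)
$z n{\left(-3 \right)} \left(-34\right) = - 2 \left(\left(-8\right) \left(-3\right)\right) \left(-34\right) = \left(-2\right) 24 \left(-34\right) = \left(-48\right) \left(-34\right) = 1632$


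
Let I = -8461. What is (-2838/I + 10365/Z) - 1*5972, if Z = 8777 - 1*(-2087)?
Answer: -548829525191/91920304 ≈ -5970.7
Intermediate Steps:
Z = 10864 (Z = 8777 + 2087 = 10864)
(-2838/I + 10365/Z) - 1*5972 = (-2838/(-8461) + 10365/10864) - 1*5972 = (-2838*(-1/8461) + 10365*(1/10864)) - 5972 = (2838/8461 + 10365/10864) - 5972 = 118530297/91920304 - 5972 = -548829525191/91920304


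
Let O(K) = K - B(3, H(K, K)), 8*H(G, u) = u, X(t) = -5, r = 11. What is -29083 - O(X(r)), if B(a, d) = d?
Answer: -232629/8 ≈ -29079.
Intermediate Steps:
H(G, u) = u/8
O(K) = 7*K/8 (O(K) = K - K/8 = 7*K/8)
-29083 - O(X(r)) = -29083 - 7*(-5)/8 = -29083 - 1*(-35/8) = -29083 + 35/8 = -232629/8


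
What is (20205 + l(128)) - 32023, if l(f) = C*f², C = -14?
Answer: -241194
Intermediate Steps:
l(f) = -14*f²
(20205 + l(128)) - 32023 = (20205 - 14*128²) - 32023 = (20205 - 14*16384) - 32023 = (20205 - 229376) - 32023 = -209171 - 32023 = -241194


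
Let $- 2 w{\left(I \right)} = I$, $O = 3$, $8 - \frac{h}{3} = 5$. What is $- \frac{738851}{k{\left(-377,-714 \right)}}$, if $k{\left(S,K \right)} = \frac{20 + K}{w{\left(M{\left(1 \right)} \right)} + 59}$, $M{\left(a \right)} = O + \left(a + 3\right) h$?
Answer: $\frac{58369229}{1388} \approx 42053.0$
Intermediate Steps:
$h = 9$ ($h = 24 - 15 = 9$)
$M{\left(a \right)} = 30 + 9 a$ ($M{\left(a \right)} = 3 + \left(a + 3\right) 9 = 3 + \left(3 + a\right) 9 = 3 + \left(27 + 9 a\right) = 30 + 9 a$)
$w{\left(I \right)} = - \frac{I}{2}$
$k{\left(S,K \right)} = \frac{40}{79} + \frac{2 K}{79}$ ($k{\left(S,K \right)} = \frac{20 + K}{- \frac{30 + 9 \cdot 1}{2} + 59} = \frac{20 + K}{- \frac{30 + 9}{2} + 59} = \frac{20 + K}{\left(- \frac{1}{2}\right) 39 + 59} = \frac{20 + K}{- \frac{39}{2} + 59} = \frac{20 + K}{\frac{79}{2}} = \left(20 + K\right) \frac{2}{79} = \frac{40}{79} + \frac{2 K}{79}$)
$- \frac{738851}{k{\left(-377,-714 \right)}} = - \frac{738851}{\frac{40}{79} + \frac{2}{79} \left(-714\right)} = - \frac{738851}{\frac{40}{79} - \frac{1428}{79}} = - \frac{738851}{- \frac{1388}{79}} = \left(-738851\right) \left(- \frac{79}{1388}\right) = \frac{58369229}{1388}$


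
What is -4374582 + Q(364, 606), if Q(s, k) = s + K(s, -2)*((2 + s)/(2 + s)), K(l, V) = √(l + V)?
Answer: -4374218 + √362 ≈ -4.3742e+6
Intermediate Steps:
K(l, V) = √(V + l)
Q(s, k) = s + √(-2 + s) (Q(s, k) = s + √(-2 + s)*((2 + s)/(2 + s)) = s + √(-2 + s)*1 = s + √(-2 + s))
-4374582 + Q(364, 606) = -4374582 + (364 + √(-2 + 364)) = -4374582 + (364 + √362) = -4374218 + √362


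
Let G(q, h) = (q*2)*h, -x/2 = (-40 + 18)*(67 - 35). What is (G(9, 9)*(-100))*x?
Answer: -22809600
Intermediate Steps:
x = 1408 (x = -2*(-40 + 18)*(67 - 35) = -(-44)*32 = -2*(-704) = 1408)
G(q, h) = 2*h*q (G(q, h) = (2*q)*h = 2*h*q)
(G(9, 9)*(-100))*x = ((2*9*9)*(-100))*1408 = (162*(-100))*1408 = -16200*1408 = -22809600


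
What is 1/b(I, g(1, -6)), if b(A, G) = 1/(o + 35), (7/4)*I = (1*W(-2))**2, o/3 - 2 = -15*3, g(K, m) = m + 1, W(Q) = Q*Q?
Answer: -94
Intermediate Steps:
W(Q) = Q**2
g(K, m) = 1 + m
o = -129 (o = 6 + 3*(-15*3) = 6 + 3*(-45) = 6 - 135 = -129)
I = 64/7 (I = 4*(1*(-2)**2)**2/7 = 4*(1*4)**2/7 = (4/7)*4**2 = (4/7)*16 = 64/7 ≈ 9.1429)
b(A, G) = -1/94 (b(A, G) = 1/(-129 + 35) = 1/(-94) = -1/94)
1/b(I, g(1, -6)) = 1/(-1/94) = -94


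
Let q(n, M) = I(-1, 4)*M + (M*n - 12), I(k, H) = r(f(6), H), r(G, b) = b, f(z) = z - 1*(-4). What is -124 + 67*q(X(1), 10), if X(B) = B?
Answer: 2422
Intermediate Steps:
f(z) = 4 + z (f(z) = z + 4 = 4 + z)
I(k, H) = H
q(n, M) = -12 + 4*M + M*n (q(n, M) = 4*M + (M*n - 12) = 4*M + (-12 + M*n) = -12 + 4*M + M*n)
-124 + 67*q(X(1), 10) = -124 + 67*(-12 + 4*10 + 10*1) = -124 + 67*(-12 + 40 + 10) = -124 + 67*38 = -124 + 2546 = 2422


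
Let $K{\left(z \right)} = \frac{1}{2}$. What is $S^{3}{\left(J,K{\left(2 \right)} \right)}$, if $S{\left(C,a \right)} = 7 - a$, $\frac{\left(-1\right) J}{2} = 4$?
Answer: $\frac{2197}{8} \approx 274.63$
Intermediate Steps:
$J = -8$ ($J = \left(-2\right) 4 = -8$)
$K{\left(z \right)} = \frac{1}{2}$
$S^{3}{\left(J,K{\left(2 \right)} \right)} = \left(7 - \frac{1}{2}\right)^{3} = \left(\frac{13}{2}\right)^{3} = \frac{2197}{8}$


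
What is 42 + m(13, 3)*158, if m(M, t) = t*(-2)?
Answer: -906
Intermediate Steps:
m(M, t) = -2*t
42 + m(13, 3)*158 = 42 - 2*3*158 = 42 - 6*158 = 42 - 948 = -906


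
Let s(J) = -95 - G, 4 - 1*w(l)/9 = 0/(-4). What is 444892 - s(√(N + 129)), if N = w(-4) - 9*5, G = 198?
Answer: 445185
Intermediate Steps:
w(l) = 36 (w(l) = 36 - 0/(-4) = 36 - 0*(-1)/4 = 36 - 9*0 = 36 + 0 = 36)
N = -9 (N = 36 - 9*5 = 36 - 45 = -9)
s(J) = -293 (s(J) = -95 - 1*198 = -95 - 198 = -293)
444892 - s(√(N + 129)) = 444892 - 1*(-293) = 444892 + 293 = 445185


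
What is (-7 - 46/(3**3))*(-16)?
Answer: 3760/27 ≈ 139.26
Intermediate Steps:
(-7 - 46/(3**3))*(-16) = (-7 - 46/27)*(-16) = -235/27*(-16) = 3760/27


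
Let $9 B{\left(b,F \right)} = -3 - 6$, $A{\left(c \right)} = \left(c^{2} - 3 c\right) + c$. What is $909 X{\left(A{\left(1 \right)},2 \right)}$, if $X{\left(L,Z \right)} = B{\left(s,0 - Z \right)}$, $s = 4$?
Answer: $-909$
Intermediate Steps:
$A{\left(c \right)} = c^{2} - 2 c$
$B{\left(b,F \right)} = -1$ ($B{\left(b,F \right)} = \frac{-3 - 6}{9} = \frac{1}{9} \left(-9\right) = -1$)
$X{\left(L,Z \right)} = -1$
$909 X{\left(A{\left(1 \right)},2 \right)} = 909 \left(-1\right) = -909$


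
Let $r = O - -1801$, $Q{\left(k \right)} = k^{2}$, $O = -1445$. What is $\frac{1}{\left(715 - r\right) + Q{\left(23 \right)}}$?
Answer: $\frac{1}{888} \approx 0.0011261$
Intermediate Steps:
$r = 356$ ($r = -1445 - -1801 = -1445 + 1801 = 356$)
$\frac{1}{\left(715 - r\right) + Q{\left(23 \right)}} = \frac{1}{\left(715 - 356\right) + 23^{2}} = \frac{1}{\left(715 - 356\right) + 529} = \frac{1}{359 + 529} = \frac{1}{888}$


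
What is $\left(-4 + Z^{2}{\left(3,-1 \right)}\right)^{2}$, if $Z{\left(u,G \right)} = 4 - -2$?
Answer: $1024$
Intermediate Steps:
$Z{\left(u,G \right)} = 6$ ($Z{\left(u,G \right)} = 4 + 2 = 6$)
$\left(-4 + Z^{2}{\left(3,-1 \right)}\right)^{2} = \left(-4 + 6^{2}\right)^{2} = \left(-4 + 36\right)^{2} = 32^{2} = 1024$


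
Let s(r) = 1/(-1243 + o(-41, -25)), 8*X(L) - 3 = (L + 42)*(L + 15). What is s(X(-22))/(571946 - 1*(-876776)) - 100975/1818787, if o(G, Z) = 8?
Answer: -180661611197037/3254122174164290 ≈ -0.055518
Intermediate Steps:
X(L) = 3/8 + (15 + L)*(42 + L)/8 (X(L) = 3/8 + ((L + 42)*(L + 15))/8 = 3/8 + ((42 + L)*(15 + L))/8 = 3/8 + ((15 + L)*(42 + L))/8 = 3/8 + (15 + L)*(42 + L)/8)
s(r) = -1/1235 (s(r) = 1/(-1243 + 8) = 1/(-1235) = -1/1235)
s(X(-22))/(571946 - 1*(-876776)) - 100975/1818787 = -1/(1235*(571946 - 1*(-876776))) - 100975/1818787 = -1/(1235*(571946 + 876776)) - 100975*1/1818787 = -1/1235/1448722 - 100975/1818787 = -1/1235*1/1448722 - 100975/1818787 = -1/1789171670 - 100975/1818787 = -180661611197037/3254122174164290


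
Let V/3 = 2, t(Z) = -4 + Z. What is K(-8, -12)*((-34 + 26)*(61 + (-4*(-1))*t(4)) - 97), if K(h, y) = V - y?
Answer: -10530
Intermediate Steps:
V = 6 (V = 3*2 = 6)
K(h, y) = 6 - y
K(-8, -12)*((-34 + 26)*(61 + (-4*(-1))*t(4)) - 97) = (6 - 1*(-12))*((-34 + 26)*(61 + (-4*(-1))*(-4 + 4)) - 97) = (6 + 12)*(-8*(61 + 4*0) - 97) = 18*(-8*(61 + 0) - 97) = 18*(-8*61 - 97) = 18*(-488 - 97) = 18*(-585) = -10530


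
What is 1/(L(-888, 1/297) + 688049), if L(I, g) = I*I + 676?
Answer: 1/1477269 ≈ 6.7693e-7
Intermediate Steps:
L(I, g) = 676 + I² (L(I, g) = I² + 676 = 676 + I²)
1/(L(-888, 1/297) + 688049) = 1/((676 + (-888)²) + 688049) = 1/((676 + 788544) + 688049) = 1/(789220 + 688049) = 1/1477269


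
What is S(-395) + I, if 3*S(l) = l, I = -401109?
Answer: -1203722/3 ≈ -4.0124e+5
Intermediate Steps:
S(l) = l/3
S(-395) + I = (⅓)*(-395) - 401109 = -395/3 - 401109 = -1203722/3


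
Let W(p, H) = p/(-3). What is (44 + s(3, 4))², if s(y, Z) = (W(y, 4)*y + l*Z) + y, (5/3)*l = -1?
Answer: 43264/25 ≈ 1730.6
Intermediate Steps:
l = -⅗ (l = (⅗)*(-1) = -⅗ ≈ -0.60000)
W(p, H) = -p/3 (W(p, H) = p*(-⅓) = -p/3)
s(y, Z) = y - 3*Z/5 - y²/3 (s(y, Z) = ((-y/3)*y - 3*Z/5) + y = (-y²/3 - 3*Z/5) + y = (-3*Z/5 - y²/3) + y = y - 3*Z/5 - y²/3)
(44 + s(3, 4))² = (44 + (3 - ⅗*4 - ⅓*3²))² = (44 + (3 - 12/5 - ⅓*9))² = (44 + (3 - 12/5 - 3))² = (44 - 12/5)² = (208/5)² = 43264/25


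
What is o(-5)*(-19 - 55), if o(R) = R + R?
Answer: 740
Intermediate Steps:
o(R) = 2*R
o(-5)*(-19 - 55) = (2*(-5))*(-19 - 55) = -10*(-74) = 740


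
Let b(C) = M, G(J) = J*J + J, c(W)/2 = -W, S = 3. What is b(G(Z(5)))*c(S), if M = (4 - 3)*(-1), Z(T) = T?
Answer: 6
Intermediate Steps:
c(W) = -2*W (c(W) = 2*(-W) = -2*W)
G(J) = J + J**2 (G(J) = J**2 + J = J + J**2)
M = -1 (M = 1*(-1) = -1)
b(C) = -1
b(G(Z(5)))*c(S) = -(-2)*3 = -1*(-6) = 6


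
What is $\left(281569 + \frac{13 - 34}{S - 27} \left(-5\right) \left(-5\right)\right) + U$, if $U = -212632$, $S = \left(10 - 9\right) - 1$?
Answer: $\frac{620608}{9} \approx 68957.0$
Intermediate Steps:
$S = 0$ ($S = 1 - 1 = 0$)
$\left(281569 + \frac{13 - 34}{S - 27} \left(-5\right) \left(-5\right)\right) + U = \left(281569 + \frac{13 - 34}{0 - 27} \left(-5\right) \left(-5\right)\right) - 212632 = \left(281569 + - \frac{21}{-27} \left(-5\right) \left(-5\right)\right) - 212632 = \left(281569 + \left(-21\right) \left(- \frac{1}{27}\right) \left(-5\right) \left(-5\right)\right) - 212632 = \left(281569 + \frac{7}{9} \left(-5\right) \left(-5\right)\right) - 212632 = \left(281569 - - \frac{175}{9}\right) - 212632 = \left(281569 + \frac{175}{9}\right) - 212632 = \frac{2534296}{9} - 212632 = \frac{620608}{9}$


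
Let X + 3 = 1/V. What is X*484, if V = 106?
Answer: -76714/53 ≈ -1447.4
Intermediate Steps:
X = -317/106 (X = -3 + 1/106 = -317/106 ≈ -2.9906)
X*484 = -317/106*484 = -76714/53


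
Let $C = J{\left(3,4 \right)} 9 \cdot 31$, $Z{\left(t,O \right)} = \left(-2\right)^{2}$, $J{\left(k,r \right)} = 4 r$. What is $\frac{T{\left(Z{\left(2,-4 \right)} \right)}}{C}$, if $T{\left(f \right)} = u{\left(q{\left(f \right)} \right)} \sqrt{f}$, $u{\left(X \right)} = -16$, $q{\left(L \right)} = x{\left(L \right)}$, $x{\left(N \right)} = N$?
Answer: $- \frac{2}{279} \approx -0.0071685$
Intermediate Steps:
$q{\left(L \right)} = L$
$Z{\left(t,O \right)} = 4$
$T{\left(f \right)} = - 16 \sqrt{f}$
$C = 4464$ ($C = 4 \cdot 4 \cdot 9 \cdot 31 = 16 \cdot 9 \cdot 31 = 144 \cdot 31 = 4464$)
$\frac{T{\left(Z{\left(2,-4 \right)} \right)}}{C} = \frac{\left(-16\right) \sqrt{4}}{4464} = \left(-16\right) 2 \cdot \frac{1}{4464} = \left(-32\right) \frac{1}{4464} = - \frac{2}{279}$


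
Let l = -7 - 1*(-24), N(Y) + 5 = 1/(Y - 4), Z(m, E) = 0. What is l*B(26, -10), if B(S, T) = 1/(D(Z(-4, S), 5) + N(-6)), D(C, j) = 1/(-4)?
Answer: -340/107 ≈ -3.1776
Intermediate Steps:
D(C, j) = -1/4
N(Y) = -5 + 1/(-4 + Y) (N(Y) = -5 + 1/(Y - 4) = -5 + 1/(-4 + Y))
l = 17 (l = -7 + 24 = 17)
B(S, T) = -20/107 (B(S, T) = 1/(-1/4 + (21 - 5*(-6))/(-4 - 6)) = 1/(-1/4 + (21 + 30)/(-10)) = 1/(-1/4 - 1/10*51) = 1/(-1/4 - 51/10) = 1/(-107/20) = -20/107)
l*B(26, -10) = 17*(-20/107) = -340/107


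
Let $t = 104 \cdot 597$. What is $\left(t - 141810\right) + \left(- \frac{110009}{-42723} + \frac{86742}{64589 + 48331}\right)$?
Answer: $- \frac{64097535757129}{804046860} \approx -79719.0$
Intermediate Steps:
$t = 62088$
$\left(t - 141810\right) + \left(- \frac{110009}{-42723} + \frac{86742}{64589 + 48331}\right) = \left(62088 - 141810\right) + \left(- \frac{110009}{-42723} + \frac{86742}{64589 + 48331}\right) = -79722 + \left(\left(-110009\right) \left(- \frac{1}{42723}\right) + \frac{86742}{112920}\right) = -79722 + \left(\frac{110009}{42723} + 86742 \cdot \frac{1}{112920}\right) = -79722 + \left(\frac{110009}{42723} + \frac{14457}{18820}\right) = -79722 + \frac{2688015791}{804046860} = - \frac{64097535757129}{804046860}$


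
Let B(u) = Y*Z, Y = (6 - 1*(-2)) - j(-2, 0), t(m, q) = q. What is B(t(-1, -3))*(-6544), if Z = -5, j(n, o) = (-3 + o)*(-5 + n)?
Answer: -425360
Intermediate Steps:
j(n, o) = (-5 + n)*(-3 + o)
Y = -13 (Y = (6 - 1*(-2)) - (15 - 5*0 - 3*(-2) - 2*0) = (6 + 2) - (15 + 0 + 6 + 0) = 8 - 1*21 = 8 - 21 = -13)
B(u) = 65 (B(u) = -13*(-5) = 65)
B(t(-1, -3))*(-6544) = 65*(-6544) = -425360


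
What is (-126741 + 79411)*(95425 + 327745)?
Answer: -20028636100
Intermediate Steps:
(-126741 + 79411)*(95425 + 327745) = -47330*423170 = -20028636100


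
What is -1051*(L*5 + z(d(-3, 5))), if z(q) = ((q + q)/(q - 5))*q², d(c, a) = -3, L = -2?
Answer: 13663/4 ≈ 3415.8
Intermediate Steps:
z(q) = 2*q³/(-5 + q) (z(q) = ((2*q)/(-5 + q))*q² = (2*q/(-5 + q))*q² = 2*q³/(-5 + q))
-1051*(L*5 + z(d(-3, 5))) = -1051*(-2*5 + 2*(-3)³/(-5 - 3)) = -1051*(-10 + 2*(-27)/(-8)) = -1051*(-10 + 2*(-27)*(-⅛)) = -1051*(-10 + 27/4) = -1051*(-13/4) = 13663/4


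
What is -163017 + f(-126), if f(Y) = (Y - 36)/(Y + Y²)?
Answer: -142639884/875 ≈ -1.6302e+5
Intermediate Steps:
f(Y) = (-36 + Y)/(Y + Y²)
-163017 + f(-126) = -163017 + (-36 - 126)/((-126)*(1 - 126)) = -163017 - 1/126*(-162)/(-125) = -163017 - 1/126*(-1/125)*(-162) = -163017 - 9/875 = -142639884/875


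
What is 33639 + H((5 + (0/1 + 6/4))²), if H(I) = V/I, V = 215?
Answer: 5685851/169 ≈ 33644.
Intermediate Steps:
H(I) = 215/I
33639 + H((5 + (0/1 + 6/4))²) = 33639 + 215/((5 + (0/1 + 6/4))²) = 33639 + 215/((5 + (0*1 + 6*(¼)))²) = 33639 + 215/((5 + (0 + 3/2))²) = 33639 + 215/((5 + 3/2)²) = 33639 + 215/((13/2)²) = 33639 + 215/(169/4) = 33639 + 215*(4/169) = 33639 + 860/169 = 5685851/169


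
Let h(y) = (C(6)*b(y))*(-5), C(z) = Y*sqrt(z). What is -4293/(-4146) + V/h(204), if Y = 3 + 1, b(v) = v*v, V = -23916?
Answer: 1431/1382 + 1993*sqrt(6)/416160 ≈ 1.0472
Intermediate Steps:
b(v) = v**2
Y = 4
C(z) = 4*sqrt(z)
h(y) = -20*sqrt(6)*y**2 (h(y) = ((4*sqrt(6))*y**2)*(-5) = (4*sqrt(6)*y**2)*(-5) = -20*sqrt(6)*y**2)
-4293/(-4146) + V/h(204) = -4293/(-4146) - 23916*(-sqrt(6)/4993920) = -4293*(-1/4146) - 23916*(-sqrt(6)/4993920) = 1431/1382 - 23916*(-sqrt(6)/4993920) = 1431/1382 - (-1993)*sqrt(6)/416160 = 1431/1382 + 1993*sqrt(6)/416160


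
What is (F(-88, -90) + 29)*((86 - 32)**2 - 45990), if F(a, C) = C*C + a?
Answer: -346358034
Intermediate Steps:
F(a, C) = a + C**2 (F(a, C) = C**2 + a = a + C**2)
(F(-88, -90) + 29)*((86 - 32)**2 - 45990) = ((-88 + (-90)**2) + 29)*((86 - 32)**2 - 45990) = ((-88 + 8100) + 29)*(54**2 - 45990) = (8012 + 29)*(2916 - 45990) = 8041*(-43074) = -346358034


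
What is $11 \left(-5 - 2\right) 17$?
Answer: $-1309$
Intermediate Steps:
$11 \left(-5 - 2\right) 17 = 11 \left(-7\right) 17 = \left(-77\right) 17 = -1309$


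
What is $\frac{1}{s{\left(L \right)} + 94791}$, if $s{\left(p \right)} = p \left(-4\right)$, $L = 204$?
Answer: $\frac{1}{93975} \approx 1.0641 \cdot 10^{-5}$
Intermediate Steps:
$s{\left(p \right)} = - 4 p$
$\frac{1}{s{\left(L \right)} + 94791} = \frac{1}{\left(-4\right) 204 + 94791} = \frac{1}{-816 + 94791} = \frac{1}{93975}$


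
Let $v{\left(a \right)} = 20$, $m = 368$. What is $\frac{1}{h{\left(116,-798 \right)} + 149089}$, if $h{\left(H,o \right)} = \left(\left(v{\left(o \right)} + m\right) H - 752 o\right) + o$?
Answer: $\frac{1}{793395} \approx 1.2604 \cdot 10^{-6}$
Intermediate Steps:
$h{\left(H,o \right)} = - 751 o + 388 H$ ($h{\left(H,o \right)} = \left(\left(20 + 368\right) H - 752 o\right) + o = \left(388 H - 752 o\right) + o = \left(- 752 o + 388 H\right) + o = - 751 o + 388 H$)
$\frac{1}{h{\left(116,-798 \right)} + 149089} = \frac{1}{\left(\left(-751\right) \left(-798\right) + 388 \cdot 116\right) + 149089} = \frac{1}{\left(599298 + 45008\right) + 149089} = \frac{1}{644306 + 149089} = \frac{1}{793395}$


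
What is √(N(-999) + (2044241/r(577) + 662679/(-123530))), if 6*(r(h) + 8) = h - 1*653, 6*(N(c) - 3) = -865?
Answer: I*√13074205939740356730/11488290 ≈ 314.74*I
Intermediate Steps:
N(c) = -847/6 (N(c) = 3 + (⅙)*(-865) = 3 - 865/6 = -847/6)
r(h) = -701/6 + h/6 (r(h) = -8 + (h - 1*653)/6 = -8 + (h - 653)/6 = -8 + (-653 + h)/6 = -8 + (-653/6 + h/6) = -701/6 + h/6)
√(N(-999) + (2044241/r(577) + 662679/(-123530))) = √(-847/6 + (2044241/(-701/6 + (⅙)*577) + 662679/(-123530))) = √(-847/6 + (2044241/(-701/6 + 577/6) + 662679*(-1/123530))) = √(-847/6 + (2044241/(-62/3) - 662679/123530)) = √(-847/6 + (2044241*(-3/62) - 662679/123530)) = √(-847/6 + (-6132723/62 - 662679/123530)) = √(-847/6 - 189404089572/1914715) = √(-1138046301037/11488290) = I*√13074205939740356730/11488290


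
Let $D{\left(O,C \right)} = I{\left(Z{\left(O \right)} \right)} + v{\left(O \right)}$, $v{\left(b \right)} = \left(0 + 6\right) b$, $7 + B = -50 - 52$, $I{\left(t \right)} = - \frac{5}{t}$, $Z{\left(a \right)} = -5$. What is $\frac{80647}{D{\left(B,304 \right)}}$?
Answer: $- \frac{80647}{653} \approx -123.5$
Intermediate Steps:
$B = -109$ ($B = -7 - 102 = -109$)
$v{\left(b \right)} = 6 b$
$D{\left(O,C \right)} = 1 + 6 O$ ($D{\left(O,C \right)} = - \frac{5}{-5} + 6 O = \left(-5\right) \left(- \frac{1}{5}\right) + 6 O = 1 + 6 O$)
$\frac{80647}{D{\left(B,304 \right)}} = \frac{80647}{1 + 6 \left(-109\right)} = \frac{80647}{1 - 654} = \frac{80647}{-653} = 80647 \left(- \frac{1}{653}\right) = - \frac{80647}{653}$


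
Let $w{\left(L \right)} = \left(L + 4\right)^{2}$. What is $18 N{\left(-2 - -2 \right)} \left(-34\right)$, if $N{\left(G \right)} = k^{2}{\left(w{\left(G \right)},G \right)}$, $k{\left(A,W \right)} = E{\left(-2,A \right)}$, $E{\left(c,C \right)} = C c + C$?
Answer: $-156672$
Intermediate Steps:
$w{\left(L \right)} = \left(4 + L\right)^{2}$
$E{\left(c,C \right)} = C + C c$
$k{\left(A,W \right)} = - A$ ($k{\left(A,W \right)} = A \left(1 - 2\right) = A \left(-1\right) = - A$)
$N{\left(G \right)} = \left(4 + G\right)^{4}$ ($N{\left(G \right)} = \left(- \left(4 + G\right)^{2}\right)^{2} = \left(4 + G\right)^{4}$)
$18 N{\left(-2 - -2 \right)} \left(-34\right) = 18 \left(4 - 0\right)^{4} \left(-34\right) = 18 \left(4 + \left(-2 + 2\right)\right)^{4} \left(-34\right) = 18 \left(4 + 0\right)^{4} \left(-34\right) = 18 \cdot 4^{4} \left(-34\right) = 18 \cdot 256 \left(-34\right) = 4608 \left(-34\right) = -156672$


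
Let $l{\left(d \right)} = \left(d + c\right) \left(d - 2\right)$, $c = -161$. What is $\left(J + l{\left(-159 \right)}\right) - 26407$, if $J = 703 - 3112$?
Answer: $22704$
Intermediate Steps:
$l{\left(d \right)} = \left(-161 + d\right) \left(-2 + d\right)$ ($l{\left(d \right)} = \left(d - 161\right) \left(d - 2\right) = \left(-161 + d\right) \left(-2 + d\right)$)
$J = -2409$
$\left(J + l{\left(-159 \right)}\right) - 26407 = \left(-2409 + \left(322 + \left(-159\right)^{2} - -25917\right)\right) - 26407 = \left(-2409 + \left(322 + 25281 + 25917\right)\right) - 26407 = \left(-2409 + 51520\right) - 26407 = 49111 - 26407 = 22704$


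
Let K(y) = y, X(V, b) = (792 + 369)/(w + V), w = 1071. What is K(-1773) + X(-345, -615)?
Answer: -428679/242 ≈ -1771.4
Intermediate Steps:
X(V, b) = 1161/(1071 + V) (X(V, b) = (792 + 369)/(1071 + V) = 1161/(1071 + V))
K(-1773) + X(-345, -615) = -1773 + 1161/(1071 - 345) = -1773 + 1161/726 = -1773 + 1161*(1/726) = -1773 + 387/242 = -428679/242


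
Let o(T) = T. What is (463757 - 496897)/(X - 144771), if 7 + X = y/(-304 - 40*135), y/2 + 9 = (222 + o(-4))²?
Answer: 94515280/412954371 ≈ 0.22888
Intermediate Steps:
y = 95030 (y = -18 + 2*(222 - 4)² = -18 + 2*218² = -18 + 2*47524 = -18 + 95048 = 95030)
X = -67479/2852 (X = -7 + 95030/(-304 - 40*135) = -7 + 95030/(-304 - 5400) = -7 + 95030/(-5704) = -7 + 95030*(-1/5704) = -7 - 47515/2852 = -67479/2852 ≈ -23.660)
(463757 - 496897)/(X - 144771) = (463757 - 496897)/(-67479/2852 - 144771) = -33140/(-412954371/2852) = -33140*(-2852/412954371) = 94515280/412954371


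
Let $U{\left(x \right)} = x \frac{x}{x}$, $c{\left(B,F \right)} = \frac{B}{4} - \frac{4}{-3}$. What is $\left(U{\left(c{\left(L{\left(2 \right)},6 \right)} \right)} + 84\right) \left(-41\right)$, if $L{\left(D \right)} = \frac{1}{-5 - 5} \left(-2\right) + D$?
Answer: $- \frac{211273}{60} \approx -3521.2$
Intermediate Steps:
$L{\left(D \right)} = \frac{1}{5} + D$ ($L{\left(D \right)} = \frac{1}{-10} \left(-2\right) + D = \left(- \frac{1}{10}\right) \left(-2\right) + D = \frac{1}{5} + D$)
$c{\left(B,F \right)} = \frac{4}{3} + \frac{B}{4}$ ($c{\left(B,F \right)} = B \frac{1}{4} - - \frac{4}{3} = \frac{B}{4} + \frac{4}{3} = \frac{4}{3} + \frac{B}{4}$)
$U{\left(x \right)} = x$ ($U{\left(x \right)} = x 1 = x$)
$\left(U{\left(c{\left(L{\left(2 \right)},6 \right)} \right)} + 84\right) \left(-41\right) = \left(\left(\frac{4}{3} + \frac{\frac{1}{5} + 2}{4}\right) + 84\right) \left(-41\right) = \left(\left(\frac{4}{3} + \frac{1}{4} \cdot \frac{11}{5}\right) + 84\right) \left(-41\right) = \left(\left(\frac{4}{3} + \frac{11}{20}\right) + 84\right) \left(-41\right) = \left(\frac{113}{60} + 84\right) \left(-41\right) = \frac{5153}{60} \left(-41\right) = - \frac{211273}{60}$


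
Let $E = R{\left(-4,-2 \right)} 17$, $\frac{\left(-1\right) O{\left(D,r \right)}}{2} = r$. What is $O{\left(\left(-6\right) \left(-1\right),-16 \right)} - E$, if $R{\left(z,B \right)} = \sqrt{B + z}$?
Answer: $32 - 17 i \sqrt{6} \approx 32.0 - 41.641 i$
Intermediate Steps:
$O{\left(D,r \right)} = - 2 r$
$E = 17 i \sqrt{6}$ ($E = \sqrt{-2 - 4} \cdot 17 = \sqrt{-6} \cdot 17 = i \sqrt{6} \cdot 17 = 17 i \sqrt{6} \approx 41.641 i$)
$O{\left(\left(-6\right) \left(-1\right),-16 \right)} - E = \left(-2\right) \left(-16\right) - 17 i \sqrt{6} = 32 - 17 i \sqrt{6}$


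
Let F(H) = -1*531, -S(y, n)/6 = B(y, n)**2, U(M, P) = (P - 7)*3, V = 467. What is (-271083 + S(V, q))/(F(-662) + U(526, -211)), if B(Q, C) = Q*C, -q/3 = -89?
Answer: 31094783803/395 ≈ 7.8721e+7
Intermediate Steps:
q = 267 (q = -3*(-89) = 267)
B(Q, C) = C*Q
U(M, P) = -21 + 3*P (U(M, P) = (-7 + P)*3 = -21 + 3*P)
S(y, n) = -6*n**2*y**2
F(H) = -531
(-271083 + S(V, q))/(F(-662) + U(526, -211)) = (-271083 - 6*267**2*467**2)/(-531 + (-21 + 3*(-211))) = (-271083 - 6*71289*218089)/(-531 + (-21 - 633)) = (-271083 - 93284080326)/(-531 - 654) = -93284351409/(-1185) = -93284351409*(-1/1185) = 31094783803/395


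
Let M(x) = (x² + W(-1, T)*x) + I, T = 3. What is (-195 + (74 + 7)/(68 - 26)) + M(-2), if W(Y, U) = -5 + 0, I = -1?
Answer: -2521/14 ≈ -180.07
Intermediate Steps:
W(Y, U) = -5
M(x) = -1 + x² - 5*x (M(x) = (x² - 5*x) - 1 = -1 + x² - 5*x)
(-195 + (74 + 7)/(68 - 26)) + M(-2) = (-195 + (74 + 7)/(68 - 26)) + (-1 + (-2)² - 5*(-2)) = (-195 + 81/42) + (-1 + 4 + 10) = (-195 + 81*(1/42)) + 13 = (-195 + 27/14) + 13 = -2703/14 + 13 = -2521/14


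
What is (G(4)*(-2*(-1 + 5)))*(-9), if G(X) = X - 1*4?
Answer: 0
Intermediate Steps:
G(X) = -4 + X (G(X) = X - 4 = -4 + X)
(G(4)*(-2*(-1 + 5)))*(-9) = ((-4 + 4)*(-2*(-1 + 5)))*(-9) = (0*(-2*4))*(-9) = (0*(-8))*(-9) = 0*(-9) = 0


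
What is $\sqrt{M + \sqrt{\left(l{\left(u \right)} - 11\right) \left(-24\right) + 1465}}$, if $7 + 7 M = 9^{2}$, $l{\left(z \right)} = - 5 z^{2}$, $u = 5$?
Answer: $\frac{\sqrt{518 + 49 \sqrt{4729}}}{7} \approx 8.9073$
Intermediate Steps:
$M = \frac{74}{7}$ ($M = -1 + \frac{9^{2}}{7} = -1 + \frac{1}{7} \cdot 81 = -1 + \frac{81}{7} = \frac{74}{7} \approx 10.571$)
$\sqrt{M + \sqrt{\left(l{\left(u \right)} - 11\right) \left(-24\right) + 1465}} = \sqrt{\frac{74}{7} + \sqrt{\left(- 5 \cdot 5^{2} - 11\right) \left(-24\right) + 1465}} = \sqrt{\frac{74}{7} + \sqrt{\left(\left(-5\right) 25 - 11\right) \left(-24\right) + 1465}} = \sqrt{\frac{74}{7} + \sqrt{\left(-125 - 11\right) \left(-24\right) + 1465}} = \sqrt{\frac{74}{7} + \sqrt{\left(-136\right) \left(-24\right) + 1465}} = \sqrt{\frac{74}{7} + \sqrt{3264 + 1465}} = \sqrt{\frac{74}{7} + \sqrt{4729}}$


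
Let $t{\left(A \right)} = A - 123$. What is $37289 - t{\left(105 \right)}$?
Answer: $37307$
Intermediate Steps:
$t{\left(A \right)} = -123 + A$
$37289 - t{\left(105 \right)} = 37289 - \left(-123 + 105\right) = 37289 - -18 = 37289 + 18 = 37307$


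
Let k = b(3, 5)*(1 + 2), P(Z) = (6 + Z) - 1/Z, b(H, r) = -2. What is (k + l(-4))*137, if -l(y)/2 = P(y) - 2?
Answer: -1781/2 ≈ -890.50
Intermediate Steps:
P(Z) = 6 + Z - 1/Z
l(y) = -8 - 2*y + 2/y (l(y) = -2*((6 + y - 1/y) - 2) = -2*(4 + y - 1/y) = -8 - 2*y + 2/y)
k = -6 (k = -2*(1 + 2) = -2*3 = -6)
(k + l(-4))*137 = (-6 + (-8 - 2*(-4) + 2/(-4)))*137 = (-6 + (-8 + 8 + 2*(-¼)))*137 = (-6 + (-8 + 8 - ½))*137 = (-6 - ½)*137 = -13/2*137 = -1781/2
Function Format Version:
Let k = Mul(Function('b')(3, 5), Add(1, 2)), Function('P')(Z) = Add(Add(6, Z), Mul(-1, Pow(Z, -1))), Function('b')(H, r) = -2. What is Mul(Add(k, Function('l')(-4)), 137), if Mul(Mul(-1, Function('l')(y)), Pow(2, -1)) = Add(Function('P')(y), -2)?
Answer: Rational(-1781, 2) ≈ -890.50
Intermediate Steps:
Function('P')(Z) = Add(6, Z, Mul(-1, Pow(Z, -1)))
Function('l')(y) = Add(-8, Mul(-2, y), Mul(2, Pow(y, -1))) (Function('l')(y) = Mul(-2, Add(Add(6, y, Mul(-1, Pow(y, -1))), -2)) = Mul(-2, Add(4, y, Mul(-1, Pow(y, -1)))) = Add(-8, Mul(-2, y), Mul(2, Pow(y, -1))))
k = -6 (k = Mul(-2, Add(1, 2)) = Mul(-2, 3) = -6)
Mul(Add(k, Function('l')(-4)), 137) = Mul(Add(-6, Add(-8, Mul(-2, -4), Mul(2, Pow(-4, -1)))), 137) = Mul(Add(-6, Add(-8, 8, Mul(2, Rational(-1, 4)))), 137) = Mul(Add(-6, Add(-8, 8, Rational(-1, 2))), 137) = Mul(Add(-6, Rational(-1, 2)), 137) = Mul(Rational(-13, 2), 137) = Rational(-1781, 2)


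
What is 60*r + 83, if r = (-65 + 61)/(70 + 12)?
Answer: 3283/41 ≈ 80.073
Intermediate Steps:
r = -2/41 (r = -4/82 = -4*1/82 = -2/41 ≈ -0.048781)
60*r + 83 = 60*(-2/41) + 83 = -120/41 + 83 = 3283/41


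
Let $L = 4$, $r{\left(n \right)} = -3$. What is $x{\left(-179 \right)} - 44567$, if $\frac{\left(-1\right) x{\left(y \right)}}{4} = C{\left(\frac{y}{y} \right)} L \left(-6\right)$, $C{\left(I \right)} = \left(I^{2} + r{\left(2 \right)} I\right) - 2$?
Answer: $-44951$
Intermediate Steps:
$C{\left(I \right)} = -2 + I^{2} - 3 I$ ($C{\left(I \right)} = \left(I^{2} - 3 I\right) - 2 = -2 + I^{2} - 3 I$)
$x{\left(y \right)} = -384$ ($x{\left(y \right)} = - 4 \left(-2 + \left(\frac{y}{y}\right)^{2} - 3 \frac{y}{y}\right) 4 \left(-6\right) = - 4 \left(-2 + 1^{2} - 3\right) 4 \left(-6\right) = - 4 \left(-2 + 1 - 3\right) 4 \left(-6\right) = - 4 \left(-4\right) 4 \left(-6\right) = - 4 \left(\left(-16\right) \left(-6\right)\right) = \left(-4\right) 96 = -384$)
$x{\left(-179 \right)} - 44567 = -384 - 44567 = -44951$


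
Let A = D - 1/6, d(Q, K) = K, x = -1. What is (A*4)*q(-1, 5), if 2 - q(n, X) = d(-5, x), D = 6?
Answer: 70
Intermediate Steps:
q(n, X) = 3 (q(n, X) = 2 - 1*(-1) = 2 + 1 = 3)
A = 35/6 (A = 6 - 1/6 = 35/6 ≈ 5.8333)
(A*4)*q(-1, 5) = ((35/6)*4)*3 = (70/3)*3 = 70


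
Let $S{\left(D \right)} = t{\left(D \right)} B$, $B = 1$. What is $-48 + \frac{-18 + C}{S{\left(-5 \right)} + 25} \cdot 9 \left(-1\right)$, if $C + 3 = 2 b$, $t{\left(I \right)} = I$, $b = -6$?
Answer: $- \frac{663}{20} \approx -33.15$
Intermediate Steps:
$C = -15$ ($C = -3 + 2 \left(-6\right) = -3 - 12 = -15$)
$S{\left(D \right)} = D$ ($S{\left(D \right)} = D 1 = D$)
$-48 + \frac{-18 + C}{S{\left(-5 \right)} + 25} \cdot 9 \left(-1\right) = -48 + \frac{-18 - 15}{-5 + 25} \cdot 9 \left(-1\right) = -48 + - \frac{33}{20} \left(-9\right) = -48 + \left(-33\right) \frac{1}{20} \left(-9\right) = -48 - - \frac{297}{20} = -48 + \frac{297}{20} = - \frac{663}{20}$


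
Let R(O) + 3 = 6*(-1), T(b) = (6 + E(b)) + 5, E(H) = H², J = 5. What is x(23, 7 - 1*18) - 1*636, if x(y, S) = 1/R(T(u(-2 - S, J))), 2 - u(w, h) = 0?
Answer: -5725/9 ≈ -636.11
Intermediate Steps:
u(w, h) = 2 (u(w, h) = 2 - 1*0 = 2 + 0 = 2)
T(b) = 11 + b² (T(b) = (6 + b²) + 5 = 11 + b²)
R(O) = -9 (R(O) = -3 + 6*(-1) = -3 - 6 = -9)
x(y, S) = -⅑ (x(y, S) = 1/(-9) = -⅑)
x(23, 7 - 1*18) - 1*636 = -⅑ - 1*636 = -⅑ - 636 = -5725/9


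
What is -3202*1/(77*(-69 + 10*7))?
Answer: -3202/77 ≈ -41.584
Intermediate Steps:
-3202*1/(77*(-69 + 10*7)) = -3202*1/(77*(-69 + 70)) = -3202/(1*77) = -3202/77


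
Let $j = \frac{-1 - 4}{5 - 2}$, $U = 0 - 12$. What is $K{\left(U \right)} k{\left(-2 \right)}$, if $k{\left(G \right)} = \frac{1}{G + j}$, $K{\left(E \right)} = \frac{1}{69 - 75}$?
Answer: $\frac{1}{22} \approx 0.045455$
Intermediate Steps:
$U = -12$ ($U = 0 - 12 = -12$)
$K{\left(E \right)} = - \frac{1}{6}$ ($K{\left(E \right)} = \frac{1}{-6} = - \frac{1}{6}$)
$j = - \frac{5}{3} \approx -1.6667$
$k{\left(G \right)} = \frac{1}{- \frac{5}{3} + G}$ ($k{\left(G \right)} = \frac{1}{G - \frac{5}{3}} = \frac{1}{- \frac{5}{3} + G}$)
$K{\left(U \right)} k{\left(-2 \right)} = - \frac{3 \frac{1}{-5 + 3 \left(-2\right)}}{6} = - \frac{3 \frac{1}{-5 - 6}}{6} = - \frac{3 \frac{1}{-11}}{6} = - \frac{3 \left(- \frac{1}{11}\right)}{6} = \left(- \frac{1}{6}\right) \left(- \frac{3}{11}\right) = \frac{1}{22}$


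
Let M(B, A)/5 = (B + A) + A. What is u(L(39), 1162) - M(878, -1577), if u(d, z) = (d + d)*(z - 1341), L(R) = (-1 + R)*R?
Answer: -519176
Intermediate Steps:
L(R) = R*(-1 + R)
M(B, A) = 5*B + 10*A (M(B, A) = 5*((B + A) + A) = 5*((A + B) + A) = 5*(B + 2*A) = 5*B + 10*A)
u(d, z) = 2*d*(-1341 + z) (u(d, z) = (2*d)*(-1341 + z) = 2*d*(-1341 + z))
u(L(39), 1162) - M(878, -1577) = 2*(39*(-1 + 39))*(-1341 + 1162) - (5*878 + 10*(-1577)) = 2*(39*38)*(-179) - (4390 - 15770) = 2*1482*(-179) - 1*(-11380) = -530556 + 11380 = -519176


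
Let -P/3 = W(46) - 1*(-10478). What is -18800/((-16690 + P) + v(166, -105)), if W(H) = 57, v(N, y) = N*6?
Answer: 18800/47299 ≈ 0.39747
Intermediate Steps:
v(N, y) = 6*N
P = -31605 (P = -3*(57 - 1*(-10478)) = -3*(57 + 10478) = -3*10535 = -31605)
-18800/((-16690 + P) + v(166, -105)) = -18800/((-16690 - 31605) + 6*166) = -18800/(-48295 + 996) = -18800/(-47299) = -18800*(-1/47299) = 18800/47299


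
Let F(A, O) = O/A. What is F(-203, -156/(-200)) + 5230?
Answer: 53084461/10150 ≈ 5230.0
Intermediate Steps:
F(-203, -156/(-200)) + 5230 = -156/(-200)/(-203) + 5230 = -156*(-1/200)*(-1/203) + 5230 = (39/50)*(-1/203) + 5230 = -39/10150 + 5230 = 53084461/10150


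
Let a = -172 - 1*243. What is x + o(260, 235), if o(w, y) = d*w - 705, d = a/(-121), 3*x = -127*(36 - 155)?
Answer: 1896458/363 ≈ 5224.4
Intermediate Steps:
x = 15113/3 (x = (-127*(36 - 155))/3 = (-127*(-119))/3 = (⅓)*15113 = 15113/3 ≈ 5037.7)
a = -415 (a = -172 - 243 = -415)
d = 415/121 (d = -415/(-121) = -415*(-1/121) = 415/121 ≈ 3.4298)
o(w, y) = -705 + 415*w/121 (o(w, y) = 415*w/121 - 705 = -705 + 415*w/121)
x + o(260, 235) = 15113/3 + (-705 + (415/121)*260) = 15113/3 + (-705 + 107900/121) = 15113/3 + 22595/121 = 1896458/363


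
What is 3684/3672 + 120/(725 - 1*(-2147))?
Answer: 114803/109854 ≈ 1.0451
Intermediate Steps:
3684/3672 + 120/(725 - 1*(-2147)) = 3684*(1/3672) + 120/(725 + 2147) = 307/306 + 120/2872 = 307/306 + 120*(1/2872) = 307/306 + 15/359 = 114803/109854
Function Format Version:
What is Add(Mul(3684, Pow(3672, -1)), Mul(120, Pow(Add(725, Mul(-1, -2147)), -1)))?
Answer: Rational(114803, 109854) ≈ 1.0451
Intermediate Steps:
Add(Mul(3684, Pow(3672, -1)), Mul(120, Pow(Add(725, Mul(-1, -2147)), -1))) = Add(Mul(3684, Rational(1, 3672)), Mul(120, Pow(Add(725, 2147), -1))) = Add(Rational(307, 306), Mul(120, Pow(2872, -1))) = Add(Rational(307, 306), Mul(120, Rational(1, 2872))) = Add(Rational(307, 306), Rational(15, 359)) = Rational(114803, 109854)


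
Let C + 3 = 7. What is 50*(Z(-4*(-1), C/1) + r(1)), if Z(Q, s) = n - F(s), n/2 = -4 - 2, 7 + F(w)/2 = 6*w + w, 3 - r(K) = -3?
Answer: -2400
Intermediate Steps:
r(K) = 6 (r(K) = 3 - 1*(-3) = 3 + 3 = 6)
F(w) = -14 + 14*w (F(w) = -14 + 2*(6*w + w) = -14 + 2*(7*w) = -14 + 14*w)
n = -12 (n = 2*(-4 - 2) = 2*(-6) = -12)
C = 4 (C = -3 + 7 = 4)
Z(Q, s) = 2 - 14*s (Z(Q, s) = -12 - (-14 + 14*s) = -12 + (14 - 14*s) = 2 - 14*s)
50*(Z(-4*(-1), C/1) + r(1)) = 50*((2 - 56/1) + 6) = 50*((2 - 56) + 6) = 50*(-54 + 6) = 50*(-48) = -2400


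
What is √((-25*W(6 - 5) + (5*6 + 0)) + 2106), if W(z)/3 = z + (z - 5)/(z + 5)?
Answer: √2111 ≈ 45.946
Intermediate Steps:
W(z) = 3*z + 3*(-5 + z)/(5 + z) (W(z) = 3*(z + (z - 5)/(z + 5)) = 3*(z + (-5 + z)/(5 + z)) = 3*z + 3*(-5 + z)/(5 + z))
√((-25*W(6 - 5) + (5*6 + 0)) + 2106) = √((-75*(-5 + (6 - 5)² + 6*(6 - 5))/(5 + (6 - 5)) + (5*6 + 0)) + 2106) = √((-75*(-5 + 1² + 6*1)/(5 + 1) + (30 + 0)) + 2106) = √((-75*(-5 + 1 + 6)/6 + 30) + 2106) = √((-75*2/6 + 30) + 2106) = √((-25*1 + 30) + 2106) = √((-25 + 30) + 2106) = √(5 + 2106) = √2111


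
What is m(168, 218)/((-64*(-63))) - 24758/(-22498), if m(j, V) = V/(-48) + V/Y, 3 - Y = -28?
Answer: 5307923947/4820691456 ≈ 1.1011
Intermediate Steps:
Y = 31 (Y = 3 - 1*(-28) = 3 + 28 = 31)
m(j, V) = 17*V/1488 (m(j, V) = V/(-48) + V/31 = V*(-1/48) + V*(1/31) = -V/48 + V/31 = 17*V/1488)
m(168, 218)/((-64*(-63))) - 24758/(-22498) = ((17/1488)*218)/((-64*(-63))) - 24758/(-22498) = (1853/744)/4032 - 24758*(-1/22498) = (1853/744)*(1/4032) + 12379/11249 = 1853/2999808 + 12379/11249 = 5307923947/4820691456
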